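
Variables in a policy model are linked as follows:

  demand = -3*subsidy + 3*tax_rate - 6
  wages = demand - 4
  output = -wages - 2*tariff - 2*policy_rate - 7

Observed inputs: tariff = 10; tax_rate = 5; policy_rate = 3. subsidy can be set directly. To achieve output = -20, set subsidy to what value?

Substituting into the demand equation gives demand = -3*subsidy + 9.
Substituting into the wages equation gives wages = -3*subsidy + 5.
Substituting into the output equation gives output = 3*subsidy - 38.
Solve 3*subsidy - 38 = -20: subsidy = (-20 + 38) / 3 = 6.

subsidy = 6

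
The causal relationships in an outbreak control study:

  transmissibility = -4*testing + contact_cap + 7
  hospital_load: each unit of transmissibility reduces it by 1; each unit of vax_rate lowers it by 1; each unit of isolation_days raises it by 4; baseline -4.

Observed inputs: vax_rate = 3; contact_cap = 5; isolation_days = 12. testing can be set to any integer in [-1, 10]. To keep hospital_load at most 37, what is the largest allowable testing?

Substituting into the transmissibility equation gives transmissibility = -4*testing + 12.
So hospital_load = 4*testing + 29.
Require 4*testing + 29 ≤ 37, so testing ≤ 2.
The largest integer in [-1, 10] satisfying this is 2.

testing = 2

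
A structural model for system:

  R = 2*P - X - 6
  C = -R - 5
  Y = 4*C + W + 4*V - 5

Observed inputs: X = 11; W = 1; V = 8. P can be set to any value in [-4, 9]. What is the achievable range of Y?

4 to 108

Substituting into the R equation gives R = 2*P - 17.
Substituting into the C equation gives C = -2*P + 12.
So Y = -8*P + 76.
Linear in P, so extremes are at the endpoints: P = -4 gives Y = 108; P = 9 gives Y = 4.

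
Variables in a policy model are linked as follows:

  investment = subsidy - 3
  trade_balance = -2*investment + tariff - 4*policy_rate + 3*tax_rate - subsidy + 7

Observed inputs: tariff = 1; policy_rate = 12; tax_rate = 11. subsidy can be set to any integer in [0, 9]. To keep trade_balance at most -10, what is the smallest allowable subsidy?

subsidy = 3

Substituting into the trade_balance equation gives trade_balance = -3*subsidy - 1.
Require -3*subsidy - 1 ≤ -10, so subsidy ≥ 3.
The smallest integer in [0, 9] satisfying this is 3.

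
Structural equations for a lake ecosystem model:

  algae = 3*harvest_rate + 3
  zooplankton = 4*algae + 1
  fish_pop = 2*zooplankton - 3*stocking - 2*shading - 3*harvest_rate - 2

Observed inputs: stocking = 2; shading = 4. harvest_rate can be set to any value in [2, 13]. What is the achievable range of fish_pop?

52 to 283

Substituting into the zooplankton equation gives zooplankton = 12*harvest_rate + 13.
fish_pop becomes 21*harvest_rate + 10.
Linear in harvest_rate, so extremes are at the endpoints: harvest_rate = 2 gives fish_pop = 52; harvest_rate = 13 gives fish_pop = 283.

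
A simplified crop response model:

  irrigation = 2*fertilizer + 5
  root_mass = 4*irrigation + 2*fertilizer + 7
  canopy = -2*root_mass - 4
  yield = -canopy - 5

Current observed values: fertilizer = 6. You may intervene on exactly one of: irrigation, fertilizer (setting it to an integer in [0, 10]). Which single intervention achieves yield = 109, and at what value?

Intervening on irrigation: with other inputs at their observed values, yield = 8*irrigation + 37. Solving for 109 gives irrigation = 9, within [0, 10].
Intervening on fertilizer: yield = 20*fertilizer + 53. Reaching 109 requires fertilizer = 14/5, not an integer.

set irrigation = 9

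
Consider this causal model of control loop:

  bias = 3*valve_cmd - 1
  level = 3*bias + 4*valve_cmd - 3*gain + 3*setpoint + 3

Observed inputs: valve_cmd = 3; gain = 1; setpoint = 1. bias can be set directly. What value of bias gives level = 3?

bias = -4

Intervening on bias fixes its value directly, overriding its dependence on valve_cmd.
Substituting into the level equation gives level = 3*bias + 15.
Solve 3*bias + 15 = 3: bias = (3 - 15) / 3 = -4.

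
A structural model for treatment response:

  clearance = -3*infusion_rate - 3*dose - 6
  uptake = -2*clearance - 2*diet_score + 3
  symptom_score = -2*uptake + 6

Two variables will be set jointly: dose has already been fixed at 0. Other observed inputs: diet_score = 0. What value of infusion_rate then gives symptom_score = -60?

infusion_rate = 3

With dose held at 0:
Substituting into the clearance equation gives clearance = -3*infusion_rate - 6.
uptake becomes 6*infusion_rate + 15.
This gives symptom_score = -12*infusion_rate - 24.
Solve -12*infusion_rate - 24 = -60: infusion_rate = (-60 + 24) / -12 = 3.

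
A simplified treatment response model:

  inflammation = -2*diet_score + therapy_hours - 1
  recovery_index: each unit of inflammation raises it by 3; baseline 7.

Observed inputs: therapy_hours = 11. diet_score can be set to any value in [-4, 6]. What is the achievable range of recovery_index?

1 to 61

Substituting into the inflammation equation gives inflammation = -2*diet_score + 10.
So recovery_index = -6*diet_score + 37.
Linear in diet_score, so extremes are at the endpoints: diet_score = -4 gives recovery_index = 61; diet_score = 6 gives recovery_index = 1.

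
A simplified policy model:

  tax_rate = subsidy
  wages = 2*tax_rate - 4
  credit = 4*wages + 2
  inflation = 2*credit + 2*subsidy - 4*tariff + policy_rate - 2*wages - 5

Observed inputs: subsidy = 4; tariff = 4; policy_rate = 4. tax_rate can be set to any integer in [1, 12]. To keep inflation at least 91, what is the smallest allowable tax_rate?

tax_rate = 10

Intervening on tax_rate fixes its value directly, overriding its dependence on subsidy.
Substituting into the credit equation gives credit = 8*tax_rate - 14.
Substituting into the inflation equation gives inflation = 12*tax_rate - 29.
Require 12*tax_rate - 29 ≥ 91, so tax_rate ≥ 10.
The smallest integer in [1, 12] satisfying this is 10.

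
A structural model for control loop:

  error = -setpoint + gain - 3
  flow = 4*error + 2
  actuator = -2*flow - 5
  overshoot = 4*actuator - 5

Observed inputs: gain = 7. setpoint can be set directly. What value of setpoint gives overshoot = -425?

Substituting into the error equation gives error = -setpoint + 4.
Substituting into the flow equation gives flow = -4*setpoint + 18.
actuator becomes 8*setpoint - 41.
Substituting into the overshoot equation gives overshoot = 32*setpoint - 169.
Solve 32*setpoint - 169 = -425: setpoint = (-425 + 169) / 32 = -8.

setpoint = -8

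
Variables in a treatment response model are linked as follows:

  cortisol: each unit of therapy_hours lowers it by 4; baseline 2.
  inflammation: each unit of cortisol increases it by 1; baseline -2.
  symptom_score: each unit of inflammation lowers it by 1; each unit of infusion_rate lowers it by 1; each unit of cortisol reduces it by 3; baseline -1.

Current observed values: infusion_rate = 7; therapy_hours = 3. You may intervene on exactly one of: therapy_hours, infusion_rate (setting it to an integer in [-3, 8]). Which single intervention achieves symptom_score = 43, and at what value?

set infusion_rate = -2

Intervening on therapy_hours: symptom_score = 16*therapy_hours - 14. Reaching 43 requires therapy_hours = 57/16, not an integer.
Intervening on infusion_rate: with other inputs at their observed values, symptom_score = -infusion_rate + 41. Solving for 43 gives infusion_rate = -2, within [-3, 8].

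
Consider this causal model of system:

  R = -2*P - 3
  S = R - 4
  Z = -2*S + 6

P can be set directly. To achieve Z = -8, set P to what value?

P = -7

Substituting into the S equation gives S = -2*P - 7.
Substituting into the Z equation gives Z = 4*P + 20.
Solve 4*P + 20 = -8: P = (-8 - 20) / 4 = -7.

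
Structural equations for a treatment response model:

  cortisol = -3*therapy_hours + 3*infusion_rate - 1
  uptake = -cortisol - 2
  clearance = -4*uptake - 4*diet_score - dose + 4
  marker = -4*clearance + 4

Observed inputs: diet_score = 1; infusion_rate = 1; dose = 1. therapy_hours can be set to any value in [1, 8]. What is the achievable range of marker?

-8 to 328

Substituting into the cortisol equation gives cortisol = -3*therapy_hours + 2.
Substituting into the uptake equation gives uptake = 3*therapy_hours - 4.
Substituting into the clearance equation gives clearance = -12*therapy_hours + 15.
Substituting into the marker equation gives marker = 48*therapy_hours - 56.
Linear in therapy_hours, so extremes are at the endpoints: therapy_hours = 1 gives marker = -8; therapy_hours = 8 gives marker = 328.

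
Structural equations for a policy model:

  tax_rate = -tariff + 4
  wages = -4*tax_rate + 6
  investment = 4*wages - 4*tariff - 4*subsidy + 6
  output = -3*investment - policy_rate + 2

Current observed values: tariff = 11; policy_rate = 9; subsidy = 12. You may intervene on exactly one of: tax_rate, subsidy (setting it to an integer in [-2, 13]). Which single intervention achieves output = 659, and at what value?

Intervening on tax_rate: with other inputs at their observed values, output = 48*tax_rate + 179. Solving for 659 gives tax_rate = 10, within [-2, 13].
Intervening on subsidy: output = 12*subsidy - 301. Reaching 659 requires subsidy = 80, outside [-2, 13].

set tax_rate = 10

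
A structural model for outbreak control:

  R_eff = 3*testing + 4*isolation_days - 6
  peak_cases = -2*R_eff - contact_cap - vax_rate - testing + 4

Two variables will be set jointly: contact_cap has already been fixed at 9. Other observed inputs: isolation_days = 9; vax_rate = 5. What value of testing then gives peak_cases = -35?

testing = -5

With contact_cap held at 9:
Substituting into the R_eff equation gives R_eff = 3*testing + 30.
peak_cases becomes -7*testing - 70.
Solve -7*testing - 70 = -35: testing = (-35 + 70) / -7 = -5.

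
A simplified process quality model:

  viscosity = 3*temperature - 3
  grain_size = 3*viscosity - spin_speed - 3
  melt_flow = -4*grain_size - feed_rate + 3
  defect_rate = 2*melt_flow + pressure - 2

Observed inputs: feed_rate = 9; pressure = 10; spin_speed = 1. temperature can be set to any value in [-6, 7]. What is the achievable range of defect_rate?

-404 to 532

Substituting into the grain_size equation gives grain_size = 9*temperature - 13.
Substituting into the melt_flow equation gives melt_flow = -36*temperature + 46.
So defect_rate = -72*temperature + 100.
Linear in temperature, so extremes are at the endpoints: temperature = -6 gives defect_rate = 532; temperature = 7 gives defect_rate = -404.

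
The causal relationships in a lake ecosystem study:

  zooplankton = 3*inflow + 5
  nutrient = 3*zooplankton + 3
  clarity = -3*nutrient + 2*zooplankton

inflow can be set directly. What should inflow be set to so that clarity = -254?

inflow = 10

Substituting into the nutrient equation gives nutrient = 9*inflow + 18.
So clarity = -21*inflow - 44.
Solve -21*inflow - 44 = -254: inflow = (-254 + 44) / -21 = 10.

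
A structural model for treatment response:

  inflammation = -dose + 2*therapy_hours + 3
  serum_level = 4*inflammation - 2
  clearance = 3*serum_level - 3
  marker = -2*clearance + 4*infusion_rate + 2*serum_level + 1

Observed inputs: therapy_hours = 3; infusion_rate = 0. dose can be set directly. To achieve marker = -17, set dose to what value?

Substituting into the inflammation equation gives inflammation = -dose + 9.
Substituting into the serum_level equation gives serum_level = -4*dose + 34.
Substituting into the clearance equation gives clearance = -12*dose + 99.
marker becomes 16*dose - 129.
Solve 16*dose - 129 = -17: dose = (-17 + 129) / 16 = 7.

dose = 7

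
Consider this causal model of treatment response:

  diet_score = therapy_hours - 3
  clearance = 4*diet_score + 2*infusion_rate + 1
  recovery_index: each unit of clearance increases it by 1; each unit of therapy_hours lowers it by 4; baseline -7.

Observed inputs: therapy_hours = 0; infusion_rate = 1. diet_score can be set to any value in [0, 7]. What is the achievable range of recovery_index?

-4 to 24

Intervening on diet_score fixes its value directly, overriding its dependence on therapy_hours.
Substituting into the clearance equation gives clearance = 4*diet_score + 3.
Substituting into the recovery_index equation gives recovery_index = 4*diet_score - 4.
Linear in diet_score, so extremes are at the endpoints: diet_score = 0 gives recovery_index = -4; diet_score = 7 gives recovery_index = 24.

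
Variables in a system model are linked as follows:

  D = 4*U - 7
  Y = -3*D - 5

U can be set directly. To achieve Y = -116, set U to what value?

U = 11

Substituting into the Y equation gives Y = -12*U + 16.
Solve -12*U + 16 = -116: U = (-116 - 16) / -12 = 11.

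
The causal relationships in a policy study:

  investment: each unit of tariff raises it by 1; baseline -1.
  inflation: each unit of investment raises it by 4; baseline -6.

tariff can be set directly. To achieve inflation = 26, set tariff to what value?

tariff = 9

Substituting into the inflation equation gives inflation = 4*tariff - 10.
Solve 4*tariff - 10 = 26: tariff = (26 + 10) / 4 = 9.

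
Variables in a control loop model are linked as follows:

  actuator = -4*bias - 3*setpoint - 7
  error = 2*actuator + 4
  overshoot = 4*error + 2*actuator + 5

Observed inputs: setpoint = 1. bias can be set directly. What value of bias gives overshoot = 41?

bias = -3

Substituting into the actuator equation gives actuator = -4*bias - 10.
This gives error = -8*bias - 16.
This gives overshoot = -40*bias - 79.
Solve -40*bias - 79 = 41: bias = (41 + 79) / -40 = -3.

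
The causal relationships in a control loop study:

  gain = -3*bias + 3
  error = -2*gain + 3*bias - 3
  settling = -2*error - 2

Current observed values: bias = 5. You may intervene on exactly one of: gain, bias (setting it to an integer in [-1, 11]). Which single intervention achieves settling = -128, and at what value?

Intervening on gain: settling = 4*gain - 26. Reaching -128 requires gain = -51/2, not an integer.
Intervening on bias: with other inputs at their observed values, settling = -18*bias + 16. Solving for -128 gives bias = 8, within [-1, 11].

set bias = 8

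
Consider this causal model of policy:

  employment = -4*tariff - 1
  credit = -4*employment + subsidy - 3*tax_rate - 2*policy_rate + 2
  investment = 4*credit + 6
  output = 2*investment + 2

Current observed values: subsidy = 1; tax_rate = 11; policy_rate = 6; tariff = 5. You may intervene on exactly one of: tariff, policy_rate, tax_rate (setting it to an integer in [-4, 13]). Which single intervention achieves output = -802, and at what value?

set tariff = -4

Intervening on tariff: with other inputs at their observed values, output = 128*tariff - 290. Solving for -802 gives tariff = -4, within [-4, 13].
Intervening on policy_rate: output = -16*policy_rate + 446. Reaching -802 requires policy_rate = 78, outside [-4, 13].
Intervening on tax_rate: output = -24*tax_rate + 614. Reaching -802 requires tax_rate = 59, outside [-4, 13].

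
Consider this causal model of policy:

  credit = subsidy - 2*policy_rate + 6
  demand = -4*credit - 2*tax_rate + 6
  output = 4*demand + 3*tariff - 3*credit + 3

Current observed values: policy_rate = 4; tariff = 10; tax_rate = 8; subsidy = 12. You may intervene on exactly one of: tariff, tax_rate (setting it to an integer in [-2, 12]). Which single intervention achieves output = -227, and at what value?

set tariff = 0

Intervening on tariff: with other inputs at their observed values, output = 3*tariff - 227. Solving for -227 gives tariff = 0, within [-2, 12].
Intervening on tax_rate: output = -8*tax_rate - 133. Reaching -227 requires tax_rate = 47/4, not an integer.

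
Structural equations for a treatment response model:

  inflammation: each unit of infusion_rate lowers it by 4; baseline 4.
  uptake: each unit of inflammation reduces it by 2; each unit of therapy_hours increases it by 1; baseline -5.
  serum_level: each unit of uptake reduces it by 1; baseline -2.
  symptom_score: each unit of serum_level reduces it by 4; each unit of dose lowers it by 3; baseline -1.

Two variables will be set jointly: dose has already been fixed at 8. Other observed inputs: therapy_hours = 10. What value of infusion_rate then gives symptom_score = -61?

With dose held at 8:
Substituting into the uptake equation gives uptake = 8*infusion_rate - 3.
Substituting into the serum_level equation gives serum_level = -8*infusion_rate + 1.
This gives symptom_score = 32*infusion_rate - 29.
Solve 32*infusion_rate - 29 = -61: infusion_rate = (-61 + 29) / 32 = -1.

infusion_rate = -1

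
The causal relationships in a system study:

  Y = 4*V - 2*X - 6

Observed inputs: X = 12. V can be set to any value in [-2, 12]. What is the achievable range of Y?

Substituting into the Y equation gives Y = 4*V - 30.
Linear in V, so extremes are at the endpoints: V = -2 gives Y = -38; V = 12 gives Y = 18.

-38 to 18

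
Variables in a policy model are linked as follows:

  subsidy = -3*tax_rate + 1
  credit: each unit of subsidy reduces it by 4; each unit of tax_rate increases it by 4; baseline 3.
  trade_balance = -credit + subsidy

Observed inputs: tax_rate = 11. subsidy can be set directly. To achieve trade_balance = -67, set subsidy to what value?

Intervening on subsidy fixes its value directly, overriding its dependence on tax_rate.
Substituting into the credit equation gives credit = -4*subsidy + 47.
So trade_balance = 5*subsidy - 47.
Solve 5*subsidy - 47 = -67: subsidy = (-67 + 47) / 5 = -4.

subsidy = -4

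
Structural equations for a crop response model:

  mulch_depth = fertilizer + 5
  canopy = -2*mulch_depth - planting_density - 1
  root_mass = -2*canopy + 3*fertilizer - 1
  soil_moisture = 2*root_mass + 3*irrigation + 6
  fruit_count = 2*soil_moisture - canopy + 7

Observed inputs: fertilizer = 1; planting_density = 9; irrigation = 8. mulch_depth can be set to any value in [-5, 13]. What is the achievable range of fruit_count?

75 to 399

Intervening on mulch_depth fixes its value directly, overriding its dependence on fertilizer.
Substituting into the canopy equation gives canopy = -2*mulch_depth - 10.
So root_mass = 4*mulch_depth + 22.
Substituting into the soil_moisture equation gives soil_moisture = 8*mulch_depth + 74.
Substituting into the fruit_count equation gives fruit_count = 18*mulch_depth + 165.
Linear in mulch_depth, so extremes are at the endpoints: mulch_depth = -5 gives fruit_count = 75; mulch_depth = 13 gives fruit_count = 399.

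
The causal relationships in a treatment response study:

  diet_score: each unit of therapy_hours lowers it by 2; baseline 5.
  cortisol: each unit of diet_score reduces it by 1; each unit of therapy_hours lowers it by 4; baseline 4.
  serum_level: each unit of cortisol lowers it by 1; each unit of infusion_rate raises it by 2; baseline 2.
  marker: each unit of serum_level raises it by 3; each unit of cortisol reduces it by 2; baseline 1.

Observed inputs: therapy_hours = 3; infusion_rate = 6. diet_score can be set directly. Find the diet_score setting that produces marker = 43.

Intervening on diet_score fixes its value directly, overriding its dependence on therapy_hours.
Substituting into the cortisol equation gives cortisol = -diet_score - 8.
So serum_level = diet_score + 22.
Substituting into the marker equation gives marker = 5*diet_score + 83.
Solve 5*diet_score + 83 = 43: diet_score = (43 - 83) / 5 = -8.

diet_score = -8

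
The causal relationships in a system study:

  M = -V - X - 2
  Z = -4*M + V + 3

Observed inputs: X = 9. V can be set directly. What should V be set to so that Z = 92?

Substituting into the M equation gives M = -V - 11.
This gives Z = 5*V + 47.
Solve 5*V + 47 = 92: V = (92 - 47) / 5 = 9.

V = 9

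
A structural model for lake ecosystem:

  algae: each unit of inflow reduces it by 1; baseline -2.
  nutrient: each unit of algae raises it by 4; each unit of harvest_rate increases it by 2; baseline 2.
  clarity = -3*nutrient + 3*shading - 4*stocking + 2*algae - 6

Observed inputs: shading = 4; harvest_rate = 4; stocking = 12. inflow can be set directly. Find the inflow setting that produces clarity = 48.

inflow = 10

Substituting into the nutrient equation gives nutrient = -4*inflow + 2.
This gives clarity = 10*inflow - 52.
Solve 10*inflow - 52 = 48: inflow = (48 + 52) / 10 = 10.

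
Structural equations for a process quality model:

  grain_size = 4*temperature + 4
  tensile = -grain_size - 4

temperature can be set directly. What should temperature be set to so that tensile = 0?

temperature = -2

Substituting into the tensile equation gives tensile = -4*temperature - 8.
Solve -4*temperature - 8 = 0: temperature = (0 + 8) / -4 = -2.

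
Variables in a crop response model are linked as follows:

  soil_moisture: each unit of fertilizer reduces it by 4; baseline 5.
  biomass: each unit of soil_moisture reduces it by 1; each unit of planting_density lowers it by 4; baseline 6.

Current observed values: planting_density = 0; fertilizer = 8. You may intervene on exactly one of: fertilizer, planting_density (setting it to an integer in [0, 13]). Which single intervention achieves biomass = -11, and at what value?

Intervening on fertilizer: biomass = 4*fertilizer + 1. Reaching -11 requires fertilizer = -3, outside [0, 13].
Intervening on planting_density: with other inputs at their observed values, biomass = -4*planting_density + 33. Solving for -11 gives planting_density = 11, within [0, 13].

set planting_density = 11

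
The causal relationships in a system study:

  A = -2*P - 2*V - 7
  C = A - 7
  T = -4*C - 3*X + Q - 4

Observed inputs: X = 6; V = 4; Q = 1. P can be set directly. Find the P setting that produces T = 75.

P = 1

Substituting into the A equation gives A = -2*P - 15.
Substituting into the C equation gives C = -2*P - 22.
This gives T = 8*P + 67.
Solve 8*P + 67 = 75: P = (75 - 67) / 8 = 1.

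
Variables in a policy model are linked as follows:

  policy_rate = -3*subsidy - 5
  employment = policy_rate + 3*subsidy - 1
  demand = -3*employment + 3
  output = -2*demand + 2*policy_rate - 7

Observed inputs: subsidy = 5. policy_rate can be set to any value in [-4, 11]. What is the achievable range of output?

39 to 159

Intervening on policy_rate fixes its value directly, overriding its dependence on subsidy.
Substituting into the employment equation gives employment = policy_rate + 14.
Substituting into the demand equation gives demand = -3*policy_rate - 39.
Substituting into the output equation gives output = 8*policy_rate + 71.
Linear in policy_rate, so extremes are at the endpoints: policy_rate = -4 gives output = 39; policy_rate = 11 gives output = 159.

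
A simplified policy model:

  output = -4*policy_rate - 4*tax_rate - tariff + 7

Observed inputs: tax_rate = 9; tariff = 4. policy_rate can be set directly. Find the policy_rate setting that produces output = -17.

Substituting into the output equation gives output = -4*policy_rate - 33.
Solve -4*policy_rate - 33 = -17: policy_rate = (-17 + 33) / -4 = -4.

policy_rate = -4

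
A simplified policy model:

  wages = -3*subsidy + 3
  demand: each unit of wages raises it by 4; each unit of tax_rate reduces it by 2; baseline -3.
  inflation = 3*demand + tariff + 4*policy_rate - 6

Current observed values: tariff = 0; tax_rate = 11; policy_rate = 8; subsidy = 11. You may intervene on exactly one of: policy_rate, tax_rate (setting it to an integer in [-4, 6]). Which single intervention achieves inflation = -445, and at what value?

Intervening on policy_rate: with other inputs at their observed values, inflation = 4*policy_rate - 441. Solving for -445 gives policy_rate = -1, within [-4, 6].
Intervening on tax_rate: inflation = -6*tax_rate - 343. Reaching -445 requires tax_rate = 17, outside [-4, 6].

set policy_rate = -1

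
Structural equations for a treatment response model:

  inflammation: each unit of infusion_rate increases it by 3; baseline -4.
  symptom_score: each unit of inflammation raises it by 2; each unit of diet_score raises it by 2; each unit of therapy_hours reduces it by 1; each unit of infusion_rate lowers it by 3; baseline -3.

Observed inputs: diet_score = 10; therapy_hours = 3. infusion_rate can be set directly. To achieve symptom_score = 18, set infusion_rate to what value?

Substituting into the symptom_score equation gives symptom_score = 3*infusion_rate + 6.
Solve 3*infusion_rate + 6 = 18: infusion_rate = (18 - 6) / 3 = 4.

infusion_rate = 4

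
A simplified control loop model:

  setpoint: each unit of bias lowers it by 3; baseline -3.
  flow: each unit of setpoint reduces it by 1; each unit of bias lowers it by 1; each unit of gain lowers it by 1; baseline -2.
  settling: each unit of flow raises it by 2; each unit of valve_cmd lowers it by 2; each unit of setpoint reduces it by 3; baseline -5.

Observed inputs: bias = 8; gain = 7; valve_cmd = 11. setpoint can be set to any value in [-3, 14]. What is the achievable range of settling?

-131 to -46

Intervening on setpoint fixes its value directly, overriding its dependence on bias.
Substituting into the flow equation gives flow = -setpoint - 17.
So settling = -5*setpoint - 61.
Linear in setpoint, so extremes are at the endpoints: setpoint = -3 gives settling = -46; setpoint = 14 gives settling = -131.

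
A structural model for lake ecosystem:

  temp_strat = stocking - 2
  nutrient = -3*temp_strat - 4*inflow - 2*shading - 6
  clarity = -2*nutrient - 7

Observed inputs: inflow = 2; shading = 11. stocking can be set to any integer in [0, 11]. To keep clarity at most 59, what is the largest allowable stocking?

stocking = 1

Substituting into the nutrient equation gives nutrient = -3*stocking - 30.
This gives clarity = 6*stocking + 53.
Require 6*stocking + 53 ≤ 59, so stocking ≤ 1.
The largest integer in [0, 11] satisfying this is 1.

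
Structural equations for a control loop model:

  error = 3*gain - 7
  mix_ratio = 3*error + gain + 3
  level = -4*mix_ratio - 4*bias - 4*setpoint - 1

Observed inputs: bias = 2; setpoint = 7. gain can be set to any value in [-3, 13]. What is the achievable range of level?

Substituting into the mix_ratio equation gives mix_ratio = 10*gain - 18.
So level = -40*gain + 35.
Linear in gain, so extremes are at the endpoints: gain = -3 gives level = 155; gain = 13 gives level = -485.

-485 to 155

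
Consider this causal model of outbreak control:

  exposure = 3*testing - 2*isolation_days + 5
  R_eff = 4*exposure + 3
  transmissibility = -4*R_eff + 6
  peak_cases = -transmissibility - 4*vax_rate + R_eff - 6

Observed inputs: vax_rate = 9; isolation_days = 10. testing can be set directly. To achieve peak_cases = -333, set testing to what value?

Substituting into the exposure equation gives exposure = 3*testing - 15.
Substituting into the R_eff equation gives R_eff = 12*testing - 57.
Substituting into the transmissibility equation gives transmissibility = -48*testing + 234.
Substituting into the peak_cases equation gives peak_cases = 60*testing - 333.
Solve 60*testing - 333 = -333: testing = (-333 + 333) / 60 = 0.

testing = 0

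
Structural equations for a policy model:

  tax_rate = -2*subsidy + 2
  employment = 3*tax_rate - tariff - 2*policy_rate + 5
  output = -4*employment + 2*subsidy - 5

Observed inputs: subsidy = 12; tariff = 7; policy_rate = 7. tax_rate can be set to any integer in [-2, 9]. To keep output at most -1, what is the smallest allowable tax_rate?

tax_rate = 7

Intervening on tax_rate fixes its value directly, overriding its dependence on subsidy.
Substituting into the employment equation gives employment = 3*tax_rate - 16.
output becomes -12*tax_rate + 83.
Require -12*tax_rate + 83 ≤ -1, so tax_rate ≥ 7.
The smallest integer in [-2, 9] satisfying this is 7.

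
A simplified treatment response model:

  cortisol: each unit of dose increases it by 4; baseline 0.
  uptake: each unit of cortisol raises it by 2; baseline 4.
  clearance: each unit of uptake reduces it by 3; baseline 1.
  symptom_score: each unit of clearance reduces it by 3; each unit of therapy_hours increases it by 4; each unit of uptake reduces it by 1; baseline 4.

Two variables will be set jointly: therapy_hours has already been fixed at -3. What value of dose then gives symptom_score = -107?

With therapy_hours held at -3:
Substituting into the uptake equation gives uptake = 8*dose + 4.
clearance becomes -24*dose - 11.
Substituting into the symptom_score equation gives symptom_score = 64*dose + 21.
Solve 64*dose + 21 = -107: dose = (-107 - 21) / 64 = -2.

dose = -2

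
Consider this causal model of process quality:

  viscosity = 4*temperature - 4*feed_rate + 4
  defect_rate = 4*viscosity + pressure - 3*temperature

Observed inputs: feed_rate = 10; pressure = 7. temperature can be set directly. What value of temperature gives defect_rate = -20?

Substituting into the viscosity equation gives viscosity = 4*temperature - 36.
defect_rate becomes 13*temperature - 137.
Solve 13*temperature - 137 = -20: temperature = (-20 + 137) / 13 = 9.

temperature = 9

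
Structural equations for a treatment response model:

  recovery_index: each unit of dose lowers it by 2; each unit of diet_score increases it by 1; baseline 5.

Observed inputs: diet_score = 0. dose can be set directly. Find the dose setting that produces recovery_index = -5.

Substituting into the recovery_index equation gives recovery_index = -2*dose + 5.
Solve -2*dose + 5 = -5: dose = (-5 - 5) / -2 = 5.

dose = 5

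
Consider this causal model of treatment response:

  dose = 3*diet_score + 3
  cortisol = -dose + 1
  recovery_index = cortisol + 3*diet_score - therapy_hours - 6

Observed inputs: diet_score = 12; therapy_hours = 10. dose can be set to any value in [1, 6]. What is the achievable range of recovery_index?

Intervening on dose fixes its value directly, overriding its dependence on diet_score.
Substituting into the recovery_index equation gives recovery_index = -dose + 21.
Linear in dose, so extremes are at the endpoints: dose = 1 gives recovery_index = 20; dose = 6 gives recovery_index = 15.

15 to 20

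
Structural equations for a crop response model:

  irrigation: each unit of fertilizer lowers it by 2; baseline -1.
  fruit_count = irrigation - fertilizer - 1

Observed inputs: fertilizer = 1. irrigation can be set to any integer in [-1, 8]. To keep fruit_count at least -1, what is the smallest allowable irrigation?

Intervening on irrigation fixes its value directly, overriding its dependence on fertilizer.
Substituting into the fruit_count equation gives fruit_count = irrigation - 2.
Require irrigation - 2 ≥ -1, so irrigation ≥ 1.
The smallest integer in [-1, 8] satisfying this is 1.

irrigation = 1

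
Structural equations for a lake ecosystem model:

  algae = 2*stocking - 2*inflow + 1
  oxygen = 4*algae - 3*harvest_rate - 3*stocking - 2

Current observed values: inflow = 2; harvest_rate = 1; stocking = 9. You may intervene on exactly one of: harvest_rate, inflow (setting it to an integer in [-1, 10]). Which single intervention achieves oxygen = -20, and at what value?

set inflow = 8

Intervening on harvest_rate: oxygen = -3*harvest_rate + 31. Reaching -20 requires harvest_rate = 17, outside [-1, 10].
Intervening on inflow: with other inputs at their observed values, oxygen = -8*inflow + 44. Solving for -20 gives inflow = 8, within [-1, 10].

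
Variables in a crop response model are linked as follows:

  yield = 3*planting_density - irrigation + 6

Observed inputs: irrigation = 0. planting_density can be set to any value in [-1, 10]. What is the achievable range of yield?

Substituting into the yield equation gives yield = 3*planting_density + 6.
Linear in planting_density, so extremes are at the endpoints: planting_density = -1 gives yield = 3; planting_density = 10 gives yield = 36.

3 to 36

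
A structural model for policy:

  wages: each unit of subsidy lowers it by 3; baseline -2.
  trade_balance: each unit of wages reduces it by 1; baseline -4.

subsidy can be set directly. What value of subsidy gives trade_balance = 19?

Substituting into the trade_balance equation gives trade_balance = 3*subsidy - 2.
Solve 3*subsidy - 2 = 19: subsidy = (19 + 2) / 3 = 7.

subsidy = 7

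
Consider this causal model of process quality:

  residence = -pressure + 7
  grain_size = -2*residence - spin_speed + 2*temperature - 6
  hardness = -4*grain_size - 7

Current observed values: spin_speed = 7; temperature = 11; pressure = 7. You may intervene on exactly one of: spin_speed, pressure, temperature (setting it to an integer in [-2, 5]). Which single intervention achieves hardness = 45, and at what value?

Intervening on spin_speed: hardness = 4*spin_speed - 71. Reaching 45 requires spin_speed = 29, outside [-2, 5].
Intervening on pressure: hardness = -8*pressure + 13. Reaching 45 requires pressure = -4, outside [-2, 5].
Intervening on temperature: with other inputs at their observed values, hardness = -8*temperature + 45. Solving for 45 gives temperature = 0, within [-2, 5].

set temperature = 0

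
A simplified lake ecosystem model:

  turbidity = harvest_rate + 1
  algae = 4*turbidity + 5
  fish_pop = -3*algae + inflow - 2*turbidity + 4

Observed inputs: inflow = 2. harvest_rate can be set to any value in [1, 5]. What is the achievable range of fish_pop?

-93 to -37

Substituting into the algae equation gives algae = 4*harvest_rate + 9.
Substituting into the fish_pop equation gives fish_pop = -14*harvest_rate - 23.
Linear in harvest_rate, so extremes are at the endpoints: harvest_rate = 1 gives fish_pop = -37; harvest_rate = 5 gives fish_pop = -93.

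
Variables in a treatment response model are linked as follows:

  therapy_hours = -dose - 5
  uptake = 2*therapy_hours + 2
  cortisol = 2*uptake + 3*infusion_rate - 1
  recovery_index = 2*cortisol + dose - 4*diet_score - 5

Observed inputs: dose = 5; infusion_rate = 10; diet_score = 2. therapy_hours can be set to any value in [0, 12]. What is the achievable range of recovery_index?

Intervening on therapy_hours fixes its value directly, overriding its dependence on dose.
Substituting into the cortisol equation gives cortisol = 4*therapy_hours + 33.
Substituting into the recovery_index equation gives recovery_index = 8*therapy_hours + 58.
Linear in therapy_hours, so extremes are at the endpoints: therapy_hours = 0 gives recovery_index = 58; therapy_hours = 12 gives recovery_index = 154.

58 to 154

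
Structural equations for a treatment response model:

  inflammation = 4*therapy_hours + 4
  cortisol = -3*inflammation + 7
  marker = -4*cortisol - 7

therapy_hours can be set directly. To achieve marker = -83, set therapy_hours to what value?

Substituting into the cortisol equation gives cortisol = -12*therapy_hours - 5.
Substituting into the marker equation gives marker = 48*therapy_hours + 13.
Solve 48*therapy_hours + 13 = -83: therapy_hours = (-83 - 13) / 48 = -2.

therapy_hours = -2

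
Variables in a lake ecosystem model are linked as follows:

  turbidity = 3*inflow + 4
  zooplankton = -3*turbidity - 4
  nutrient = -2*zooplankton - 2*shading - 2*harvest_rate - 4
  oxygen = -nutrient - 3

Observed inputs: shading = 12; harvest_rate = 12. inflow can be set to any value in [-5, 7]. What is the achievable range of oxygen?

-109 to 107

Substituting into the zooplankton equation gives zooplankton = -9*inflow - 16.
Substituting into the nutrient equation gives nutrient = 18*inflow - 20.
Substituting into the oxygen equation gives oxygen = -18*inflow + 17.
Linear in inflow, so extremes are at the endpoints: inflow = -5 gives oxygen = 107; inflow = 7 gives oxygen = -109.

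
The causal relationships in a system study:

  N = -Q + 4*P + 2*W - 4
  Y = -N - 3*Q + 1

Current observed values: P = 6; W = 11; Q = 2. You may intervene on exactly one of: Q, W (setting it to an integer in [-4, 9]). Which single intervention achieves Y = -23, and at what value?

Intervening on Q: Y = -2*Q - 41. Reaching -23 requires Q = -9, outside [-4, 9].
Intervening on W: with other inputs at their observed values, Y = -2*W - 23. Solving for -23 gives W = 0, within [-4, 9].

set W = 0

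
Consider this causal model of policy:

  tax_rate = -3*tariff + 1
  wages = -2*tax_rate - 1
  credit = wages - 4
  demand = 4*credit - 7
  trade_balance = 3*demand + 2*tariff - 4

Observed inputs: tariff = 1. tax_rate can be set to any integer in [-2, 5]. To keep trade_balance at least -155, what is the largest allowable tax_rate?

Intervening on tax_rate fixes its value directly, overriding its dependence on tariff.
Substituting into the credit equation gives credit = -2*tax_rate - 5.
demand becomes -8*tax_rate - 27.
Substituting into the trade_balance equation gives trade_balance = -24*tax_rate - 83.
Require -24*tax_rate - 83 ≥ -155, so tax_rate ≤ 3.
The largest integer in [-2, 5] satisfying this is 3.

tax_rate = 3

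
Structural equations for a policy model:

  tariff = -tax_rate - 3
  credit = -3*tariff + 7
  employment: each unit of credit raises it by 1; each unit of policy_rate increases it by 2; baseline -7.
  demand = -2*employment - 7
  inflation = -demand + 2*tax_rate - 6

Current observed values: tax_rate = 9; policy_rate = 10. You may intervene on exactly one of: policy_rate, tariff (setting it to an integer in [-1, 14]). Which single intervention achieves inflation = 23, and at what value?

Intervening on policy_rate: inflation = 4*policy_rate + 91. Reaching 23 requires policy_rate = -17, outside [-1, 14].
Intervening on tariff: with other inputs at their observed values, inflation = -6*tariff + 59. Solving for 23 gives tariff = 6, within [-1, 14].

set tariff = 6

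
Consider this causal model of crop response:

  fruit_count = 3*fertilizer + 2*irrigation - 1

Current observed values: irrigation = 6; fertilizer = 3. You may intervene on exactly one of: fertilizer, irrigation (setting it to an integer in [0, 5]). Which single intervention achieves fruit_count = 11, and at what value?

set fertilizer = 0

Intervening on fertilizer: with other inputs at their observed values, fruit_count = 3*fertilizer + 11. Solving for 11 gives fertilizer = 0, within [0, 5].
Intervening on irrigation: fruit_count = 2*irrigation + 8. Reaching 11 requires irrigation = 3/2, not an integer.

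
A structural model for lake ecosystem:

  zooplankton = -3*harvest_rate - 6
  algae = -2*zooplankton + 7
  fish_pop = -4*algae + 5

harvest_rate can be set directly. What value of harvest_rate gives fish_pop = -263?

harvest_rate = 8

Substituting into the algae equation gives algae = 6*harvest_rate + 19.
Substituting into the fish_pop equation gives fish_pop = -24*harvest_rate - 71.
Solve -24*harvest_rate - 71 = -263: harvest_rate = (-263 + 71) / -24 = 8.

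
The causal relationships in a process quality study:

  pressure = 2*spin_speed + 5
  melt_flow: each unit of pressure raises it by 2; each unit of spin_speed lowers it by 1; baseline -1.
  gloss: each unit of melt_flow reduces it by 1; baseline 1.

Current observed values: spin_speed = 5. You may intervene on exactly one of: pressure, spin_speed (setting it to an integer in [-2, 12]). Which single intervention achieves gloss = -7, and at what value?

Intervening on pressure: with other inputs at their observed values, gloss = -2*pressure + 7. Solving for -7 gives pressure = 7, within [-2, 12].
Intervening on spin_speed: gloss = -3*spin_speed - 8. Reaching -7 requires spin_speed = -1/3, not an integer.

set pressure = 7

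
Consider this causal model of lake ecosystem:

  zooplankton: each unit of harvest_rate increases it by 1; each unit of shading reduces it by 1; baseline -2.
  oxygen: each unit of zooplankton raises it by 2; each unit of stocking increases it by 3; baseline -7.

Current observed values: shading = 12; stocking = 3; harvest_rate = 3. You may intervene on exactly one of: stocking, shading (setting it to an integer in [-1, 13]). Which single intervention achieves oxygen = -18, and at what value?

Intervening on stocking: oxygen = 3*stocking - 29. Reaching -18 requires stocking = 11/3, not an integer.
Intervening on shading: with other inputs at their observed values, oxygen = -2*shading + 4. Solving for -18 gives shading = 11, within [-1, 13].

set shading = 11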